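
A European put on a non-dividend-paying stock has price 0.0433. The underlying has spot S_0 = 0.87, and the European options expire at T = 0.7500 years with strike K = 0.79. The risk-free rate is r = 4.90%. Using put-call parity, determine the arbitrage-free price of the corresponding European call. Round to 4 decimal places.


Answer: Call price = 0.1518

Derivation:
Put-call parity: C - P = S_0 * exp(-qT) - K * exp(-rT).
S_0 * exp(-qT) = 0.8700 * 1.00000000 = 0.87000000
K * exp(-rT) = 0.7900 * 0.96391708 = 0.76149450
C = P + S*exp(-qT) - K*exp(-rT)
C = 0.0433 + 0.87000000 - 0.76149450 = 0.1518


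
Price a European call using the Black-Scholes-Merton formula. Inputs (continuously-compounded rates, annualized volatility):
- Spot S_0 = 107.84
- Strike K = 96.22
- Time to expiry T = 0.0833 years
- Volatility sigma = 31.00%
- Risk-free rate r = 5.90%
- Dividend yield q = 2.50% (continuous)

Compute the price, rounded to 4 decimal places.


d1 = (ln(S/K) + (r - q + 0.5*sigma^2) * T) / (sigma * sqrt(T)) = 1.35066833
d2 = d1 - sigma * sqrt(T) = 1.26119694
exp(-rT) = 0.99509736; exp(-qT) = 0.99791967
C = S_0 * exp(-qT) * N(d1) - K * exp(-rT) * N(d2)
N(d1) = 0.91159915; N(d2) = 0.89638105
C = 107.8400 * 0.99791967 * 0.91159915 - 96.2200 * 0.99509736 * 0.89638105 = 12.2754

Answer: Price = 12.2754


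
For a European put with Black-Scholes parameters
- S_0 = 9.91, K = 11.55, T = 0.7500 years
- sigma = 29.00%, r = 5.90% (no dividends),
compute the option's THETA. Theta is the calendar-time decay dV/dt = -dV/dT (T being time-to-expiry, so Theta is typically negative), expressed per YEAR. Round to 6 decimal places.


Answer: Theta = -0.167108

Derivation:
d1 = -0.3080007946; d2 = -0.5591481617
phi(d1) = 0.3804613142; exp(-qT) = 1.0000000000; exp(-rT) = 0.9567147489
Theta = -S*exp(-qT)*phi(d1)*sigma/(2*sqrt(T)) + r*K*exp(-rT)*N(-d2) - q*S*exp(-qT)*N(-d1)
N(-d1) = 0.6209591361; N(-d2) = 0.7119696960; sqrt(T) = 0.8660254038
Term 1 = -9.9100 * 1.0000000000 * 0.3804613142 * 0.2900 / (2 * 0.8660254038) = -0.6312792708
Term 2 = 0.0590 * 11.5500 * 0.9567147489 * 0.7119696960 = 0.4641709683
Term 3 = 0 (no dividend yield, q = 0)
Theta = -0.6312792708 + (0.4641709683) + (0.0000000000) = -0.167108


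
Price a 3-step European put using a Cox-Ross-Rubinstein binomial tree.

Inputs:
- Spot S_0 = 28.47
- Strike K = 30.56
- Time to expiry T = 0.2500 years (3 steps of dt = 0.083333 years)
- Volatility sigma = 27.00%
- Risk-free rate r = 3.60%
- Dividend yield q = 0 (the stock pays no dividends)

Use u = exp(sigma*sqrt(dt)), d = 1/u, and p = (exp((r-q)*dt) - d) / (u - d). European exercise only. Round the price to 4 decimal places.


dt = T/N = 0.083333
u = exp(sigma*sqrt(dt)) = 1.081060; d = 1/u = 0.925018
p = (exp((r-q)*dt) - d) / (u - d) = 0.499779
Discount per step: exp(-r*dt) = 0.997004
Stock lattice S(k, i) with i counting down-moves:
  k=0: S(0,0) = 28.4700
  k=1: S(1,0) = 30.7778; S(1,1) = 26.3353
  k=2: S(2,0) = 33.2726; S(2,1) = 28.4700; S(2,2) = 24.3606
  k=3: S(3,0) = 35.9697; S(3,1) = 30.7778; S(3,2) = 26.3353; S(3,3) = 22.5340
Terminal payoffs V(N, i) = max(K - S_T, 0):
  V(3,0) = 0.000000; V(3,1) = 0.000000; V(3,2) = 4.224743; V(3,3) = 8.026028
Backward induction: V(k, i) = exp(-r*dt) * [p * V(k+1, i) + (1-p) * V(k+1, i+1)].
  V(2,0) = exp(-r*dt) * [p*0.000000 + (1-p)*0.000000] = 0.000000
  V(2,1) = exp(-r*dt) * [p*0.000000 + (1-p)*4.224743] = 2.106976
  V(2,2) = exp(-r*dt) * [p*4.224743 + (1-p)*8.026028] = 6.107876
  V(1,0) = exp(-r*dt) * [p*0.000000 + (1-p)*2.106976] = 1.050797
  V(1,1) = exp(-r*dt) * [p*2.106976 + (1-p)*6.107876] = 4.096005
  V(0,0) = exp(-r*dt) * [p*1.050797 + (1-p)*4.096005] = 2.566364

Answer: Price = V(0,0) = 2.5664


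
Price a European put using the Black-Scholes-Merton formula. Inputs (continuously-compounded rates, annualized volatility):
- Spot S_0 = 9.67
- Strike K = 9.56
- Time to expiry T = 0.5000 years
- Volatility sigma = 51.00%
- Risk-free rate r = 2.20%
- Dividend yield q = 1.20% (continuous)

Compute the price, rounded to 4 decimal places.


Answer: Price = 1.2872

Derivation:
d1 = (ln(S/K) + (r - q + 0.5*sigma^2) * T) / (sigma * sqrt(T)) = 0.22590143
d2 = d1 - sigma * sqrt(T) = -0.13472302
exp(-rT) = 0.98906028; exp(-qT) = 0.99401796
P = K * exp(-rT) * N(-d2) - S_0 * exp(-qT) * N(-d1)
N(-d1) = 0.41063904; N(-d2) = 0.55358457
P = 9.5600 * 0.98906028 * 0.55358457 - 9.6700 * 0.99401796 * 0.41063904 = 1.2872


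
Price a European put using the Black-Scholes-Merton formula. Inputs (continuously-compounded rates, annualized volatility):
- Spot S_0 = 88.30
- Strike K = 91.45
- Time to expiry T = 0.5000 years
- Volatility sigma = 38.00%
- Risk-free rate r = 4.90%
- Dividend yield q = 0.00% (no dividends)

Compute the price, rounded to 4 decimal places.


Answer: Price = 9.9627

Derivation:
d1 = (ln(S/K) + (r - q + 0.5*sigma^2) * T) / (sigma * sqrt(T)) = 0.09507882
d2 = d1 - sigma * sqrt(T) = -0.17362176
exp(-rT) = 0.97579769; exp(-qT) = 1.00000000
P = K * exp(-rT) * N(-d2) - S_0 * exp(-qT) * N(-d1)
N(-d1) = 0.46212611; N(-d2) = 0.56891864
P = 91.4500 * 0.97579769 * 0.56891864 - 88.3000 * 1.00000000 * 0.46212611 = 9.9627


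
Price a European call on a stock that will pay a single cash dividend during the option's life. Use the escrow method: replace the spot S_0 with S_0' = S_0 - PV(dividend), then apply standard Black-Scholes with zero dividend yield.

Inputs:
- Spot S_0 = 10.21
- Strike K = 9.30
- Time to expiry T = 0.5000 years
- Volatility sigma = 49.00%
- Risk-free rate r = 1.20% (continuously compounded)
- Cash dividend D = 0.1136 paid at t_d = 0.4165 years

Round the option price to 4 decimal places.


Answer: Price = 1.7988

Derivation:
PV(D) = D * exp(-r * t_d) = 0.1136 * 0.99501447 = 0.11303364
S_0' = S_0 - PV(D) = 10.2100 - 0.11303364 = 10.09696636
d1 = (ln(S_0'/K) + (r + sigma^2/2)*T) / (sigma*sqrt(T)) = 0.42785911
d2 = d1 - sigma*sqrt(T) = 0.08137679
exp(-rT) = 0.99401796
N(d1) = 0.66562315; N(d2) = 0.53242884
C = S_0' * N(d1) - K * exp(-rT) * N(d2) = 10.09696636 * 0.66562315 - 9.3000 * 0.99401796 * 0.53242884 = 1.7988


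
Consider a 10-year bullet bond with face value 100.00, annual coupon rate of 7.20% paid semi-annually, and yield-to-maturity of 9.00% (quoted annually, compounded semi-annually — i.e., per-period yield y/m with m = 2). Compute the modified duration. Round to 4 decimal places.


Coupon per period c = face * coupon_rate / m = 3.600000
Periods per year m = 2; per-period yield y/m = 0.045000
Number of cashflows N = 20
Cashflows (t years, CF_t, discount factor 1/(1+y/m)^(m*t), PV):
  t = 0.5000: CF_t = 3.600000, DF = 0.956938, PV = 3.444976
  t = 1.0000: CF_t = 3.600000, DF = 0.915730, PV = 3.296628
  t = 1.5000: CF_t = 3.600000, DF = 0.876297, PV = 3.154668
  t = 2.0000: CF_t = 3.600000, DF = 0.838561, PV = 3.018821
  t = 2.5000: CF_t = 3.600000, DF = 0.802451, PV = 2.888824
  t = 3.0000: CF_t = 3.600000, DF = 0.767896, PV = 2.764425
  t = 3.5000: CF_t = 3.600000, DF = 0.734828, PV = 2.645382
  t = 4.0000: CF_t = 3.600000, DF = 0.703185, PV = 2.531466
  t = 4.5000: CF_t = 3.600000, DF = 0.672904, PV = 2.422456
  t = 5.0000: CF_t = 3.600000, DF = 0.643928, PV = 2.318140
  t = 5.5000: CF_t = 3.600000, DF = 0.616199, PV = 2.218315
  t = 6.0000: CF_t = 3.600000, DF = 0.589664, PV = 2.122790
  t = 6.5000: CF_t = 3.600000, DF = 0.564272, PV = 2.031378
  t = 7.0000: CF_t = 3.600000, DF = 0.539973, PV = 1.943902
  t = 7.5000: CF_t = 3.600000, DF = 0.516720, PV = 1.860194
  t = 8.0000: CF_t = 3.600000, DF = 0.494469, PV = 1.780090
  t = 8.5000: CF_t = 3.600000, DF = 0.473176, PV = 1.703435
  t = 9.0000: CF_t = 3.600000, DF = 0.452800, PV = 1.630081
  t = 9.5000: CF_t = 3.600000, DF = 0.433302, PV = 1.559886
  t = 10.0000: CF_t = 103.600000, DF = 0.414643, PV = 42.957000
Price P = sum_t PV_t = 88.292857
First compute Macaulay numerator sum_t t * PV_t:
  t * PV_t at t = 0.5000: 1.722488
  t * PV_t at t = 1.0000: 3.296628
  t * PV_t at t = 1.5000: 4.732002
  t * PV_t at t = 2.0000: 6.037642
  t * PV_t at t = 2.5000: 7.222059
  t * PV_t at t = 3.0000: 8.293274
  t * PV_t at t = 3.5000: 9.258839
  t * PV_t at t = 4.0000: 10.125866
  t * PV_t at t = 4.5000: 10.901052
  t * PV_t at t = 5.0000: 11.590698
  t * PV_t at t = 5.5000: 12.200735
  t * PV_t at t = 6.0000: 12.736739
  t * PV_t at t = 6.5000: 13.203956
  t * PV_t at t = 7.0000: 13.607316
  t * PV_t at t = 7.5000: 13.951452
  t * PV_t at t = 8.0000: 14.240716
  t * PV_t at t = 8.5000: 14.479197
  t * PV_t at t = 9.0000: 14.670732
  t * PV_t at t = 9.5000: 14.818921
  t * PV_t at t = 10.0000: 429.570003
Macaulay duration D = 626.660316 / 88.292857 = 7.097520
Modified duration = D / (1 + y/m) = 7.097520 / (1 + 0.045000) = 6.791885

Answer: Modified duration = 6.7919


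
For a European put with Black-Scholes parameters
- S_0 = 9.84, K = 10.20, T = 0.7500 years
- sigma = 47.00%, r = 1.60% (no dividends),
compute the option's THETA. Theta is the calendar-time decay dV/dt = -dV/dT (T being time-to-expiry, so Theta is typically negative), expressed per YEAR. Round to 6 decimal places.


Answer: Theta = -0.956821

Derivation:
d1 = 0.1447195785; d2 = -0.2623123612
phi(d1) = 0.3947864033; exp(-qT) = 1.0000000000; exp(-rT) = 0.9880717129
Theta = -S*exp(-qT)*phi(d1)*sigma/(2*sqrt(T)) + r*K*exp(-rT)*N(-d2) - q*S*exp(-qT)*N(-d1)
N(-d1) = 0.4424661402; N(-d2) = 0.6034596836; sqrt(T) = 0.8660254038
Term 1 = -9.8400 * 1.0000000000 * 0.3947864033 * 0.4700 / (2 * 0.8660254038) = -1.0541308315
Term 2 = 0.0160 * 10.2000 * 0.9880717129 * 0.6034596836 = 0.0973098675
Term 3 = 0 (no dividend yield, q = 0)
Theta = -1.0541308315 + (0.0973098675) + (0.0000000000) = -0.956821


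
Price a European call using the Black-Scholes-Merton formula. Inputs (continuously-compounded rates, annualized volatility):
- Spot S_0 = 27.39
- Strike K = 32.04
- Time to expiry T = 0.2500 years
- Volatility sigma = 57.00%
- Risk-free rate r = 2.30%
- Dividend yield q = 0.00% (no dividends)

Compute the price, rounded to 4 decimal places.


d1 = (ln(S/K) + (r - q + 0.5*sigma^2) * T) / (sigma * sqrt(T)) = -0.38752505
d2 = d1 - sigma * sqrt(T) = -0.67252505
exp(-rT) = 0.99426650; exp(-qT) = 1.00000000
C = S_0 * exp(-qT) * N(d1) - K * exp(-rT) * N(d2)
N(d1) = 0.34918377; N(d2) = 0.25062475
C = 27.3900 * 1.00000000 * 0.34918377 - 32.0400 * 0.99426650 * 0.25062475 = 1.5802

Answer: Price = 1.5802


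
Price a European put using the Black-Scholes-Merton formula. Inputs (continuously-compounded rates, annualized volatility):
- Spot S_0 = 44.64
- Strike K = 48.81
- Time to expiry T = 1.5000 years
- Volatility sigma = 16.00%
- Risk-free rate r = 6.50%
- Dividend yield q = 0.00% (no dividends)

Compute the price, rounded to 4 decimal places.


d1 = (ln(S/K) + (r - q + 0.5*sigma^2) * T) / (sigma * sqrt(T)) = 0.13980008
d2 = d1 - sigma * sqrt(T) = -0.05615910
exp(-rT) = 0.90710234; exp(-qT) = 1.00000000
P = K * exp(-rT) * N(-d2) - S_0 * exp(-qT) * N(-d1)
N(-d1) = 0.44440898; N(-d2) = 0.52239247
P = 48.8100 * 0.90710234 * 0.52239247 - 44.6400 * 1.00000000 * 0.44440898 = 3.2909

Answer: Price = 3.2909


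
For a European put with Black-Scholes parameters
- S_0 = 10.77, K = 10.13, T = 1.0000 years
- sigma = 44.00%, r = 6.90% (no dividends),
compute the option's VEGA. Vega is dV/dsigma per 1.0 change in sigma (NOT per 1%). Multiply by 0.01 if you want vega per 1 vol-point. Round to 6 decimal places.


d1 = 0.5160526657; d2 = 0.0760526657
phi(d1) = 0.3492058474; exp(-qT) = 1.0000000000; exp(-rT) = 0.9333266801
Vega = S * exp(-qT) * phi(d1) * sqrt(T) = 10.7700 * 1.0000000000 * 0.3492058474 * 1.0000000000 = 3.760947

Answer: Vega = 3.760947


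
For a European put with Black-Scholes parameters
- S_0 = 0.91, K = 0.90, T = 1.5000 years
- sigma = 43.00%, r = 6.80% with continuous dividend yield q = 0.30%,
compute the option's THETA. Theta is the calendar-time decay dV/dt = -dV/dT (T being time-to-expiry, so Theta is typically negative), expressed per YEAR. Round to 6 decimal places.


Answer: Theta = -0.028799

Derivation:
d1 = 0.4694377522; d2 = -0.0572025425
phi(d1) = 0.3573196803; exp(-qT) = 0.9955101098; exp(-rT) = 0.9030295517
Theta = -S*exp(-qT)*phi(d1)*sigma/(2*sqrt(T)) + r*K*exp(-rT)*N(-d2) - q*S*exp(-qT)*N(-d1)
N(-d1) = 0.3193783844; N(-d2) = 0.5228080736; sqrt(T) = 1.2247448714
Term 1 = -0.9100 * 0.9955101098 * 0.3573196803 * 0.4300 / (2 * 1.2247448714) = -0.0568246585
Term 2 = 0.0680 * 0.9000 * 0.9030295517 * 0.5228080736 = 0.0288932018
Term 3 = -0.0030 * 0.9100 * 0.9955101098 * 0.3193783844 = -0.0008679882
Theta = -0.0568246585 + (0.0288932018) + (-0.0008679882) = -0.028799


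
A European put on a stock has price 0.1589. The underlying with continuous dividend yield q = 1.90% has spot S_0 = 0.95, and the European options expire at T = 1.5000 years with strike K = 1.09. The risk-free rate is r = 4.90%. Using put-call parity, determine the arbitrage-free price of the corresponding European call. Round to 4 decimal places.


Put-call parity: C - P = S_0 * exp(-qT) - K * exp(-rT).
S_0 * exp(-qT) = 0.9500 * 0.97190229 = 0.92330718
K * exp(-rT) = 1.0900 * 0.92913615 = 1.01275840
C = P + S*exp(-qT) - K*exp(-rT)
C = 0.1589 + 0.92330718 - 1.01275840 = 0.0694

Answer: Call price = 0.0694


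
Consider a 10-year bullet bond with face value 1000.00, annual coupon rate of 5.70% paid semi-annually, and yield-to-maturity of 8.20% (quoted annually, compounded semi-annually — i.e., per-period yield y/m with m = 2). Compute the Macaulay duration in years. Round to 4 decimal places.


Coupon per period c = face * coupon_rate / m = 28.500000
Periods per year m = 2; per-period yield y/m = 0.041000
Number of cashflows N = 20
Cashflows (t years, CF_t, discount factor 1/(1+y/m)^(m*t), PV):
  t = 0.5000: CF_t = 28.500000, DF = 0.960615, PV = 27.377522
  t = 1.0000: CF_t = 28.500000, DF = 0.922781, PV = 26.299252
  t = 1.5000: CF_t = 28.500000, DF = 0.886437, PV = 25.263451
  t = 2.0000: CF_t = 28.500000, DF = 0.851524, PV = 24.268445
  t = 2.5000: CF_t = 28.500000, DF = 0.817987, PV = 23.312627
  t = 3.0000: CF_t = 28.500000, DF = 0.785770, PV = 22.394454
  t = 3.5000: CF_t = 28.500000, DF = 0.754823, PV = 21.512444
  t = 4.0000: CF_t = 28.500000, DF = 0.725094, PV = 20.665172
  t = 4.5000: CF_t = 28.500000, DF = 0.696536, PV = 19.851270
  t = 5.0000: CF_t = 28.500000, DF = 0.669103, PV = 19.069424
  t = 5.5000: CF_t = 28.500000, DF = 0.642750, PV = 18.318370
  t = 6.0000: CF_t = 28.500000, DF = 0.617435, PV = 17.596898
  t = 6.5000: CF_t = 28.500000, DF = 0.593117, PV = 16.903840
  t = 7.0000: CF_t = 28.500000, DF = 0.569757, PV = 16.238079
  t = 7.5000: CF_t = 28.500000, DF = 0.547317, PV = 15.598539
  t = 8.0000: CF_t = 28.500000, DF = 0.525761, PV = 14.984187
  t = 8.5000: CF_t = 28.500000, DF = 0.505054, PV = 14.394032
  t = 9.0000: CF_t = 28.500000, DF = 0.485162, PV = 13.827120
  t = 9.5000: CF_t = 28.500000, DF = 0.466054, PV = 13.282536
  t = 10.0000: CF_t = 1028.500000, DF = 0.447698, PV = 460.457664
Price P = sum_t PV_t = 831.615324
Macaulay numerator sum_t t * PV_t:
  t * PV_t at t = 0.5000: 13.688761
  t * PV_t at t = 1.0000: 26.299252
  t * PV_t at t = 1.5000: 37.895176
  t * PV_t at t = 2.0000: 48.536889
  t * PV_t at t = 2.5000: 58.281567
  t * PV_t at t = 3.0000: 67.183363
  t * PV_t at t = 3.5000: 75.293554
  t * PV_t at t = 4.0000: 82.660688
  t * PV_t at t = 4.5000: 89.330715
  t * PV_t at t = 5.0000: 95.347118
  t * PV_t at t = 5.5000: 100.751037
  t * PV_t at t = 6.0000: 105.581385
  t * PV_t at t = 6.5000: 109.874961
  t * PV_t at t = 7.0000: 113.666552
  t * PV_t at t = 7.5000: 116.989041
  t * PV_t at t = 8.0000: 119.873497
  t * PV_t at t = 8.5000: 122.349270
  t * PV_t at t = 9.0000: 124.444079
  t * PV_t at t = 9.5000: 126.184091
  t * PV_t at t = 10.0000: 4604.576639
Macaulay duration D = (sum_t t * PV_t) / P = 6238.807636 / 831.615324 = 7.502035

Answer: Macaulay duration = 7.5020 years


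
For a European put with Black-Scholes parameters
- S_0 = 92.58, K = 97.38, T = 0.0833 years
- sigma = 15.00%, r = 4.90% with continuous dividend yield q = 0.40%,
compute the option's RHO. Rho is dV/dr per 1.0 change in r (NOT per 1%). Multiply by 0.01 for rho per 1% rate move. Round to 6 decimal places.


d1 = -1.0593514953; d2 = -1.1026441043
phi(d1) = 0.2276260044; exp(-qT) = 0.9996668555; exp(-rT) = 0.9959266188
N(-d2) = 0.8649091254
Rho = -K*T*exp(-rT)*N(-d2) = -97.3800 * 0.0833 * 0.9959266188 * 0.8649091254 = -6.987352

Answer: Rho = -6.987352


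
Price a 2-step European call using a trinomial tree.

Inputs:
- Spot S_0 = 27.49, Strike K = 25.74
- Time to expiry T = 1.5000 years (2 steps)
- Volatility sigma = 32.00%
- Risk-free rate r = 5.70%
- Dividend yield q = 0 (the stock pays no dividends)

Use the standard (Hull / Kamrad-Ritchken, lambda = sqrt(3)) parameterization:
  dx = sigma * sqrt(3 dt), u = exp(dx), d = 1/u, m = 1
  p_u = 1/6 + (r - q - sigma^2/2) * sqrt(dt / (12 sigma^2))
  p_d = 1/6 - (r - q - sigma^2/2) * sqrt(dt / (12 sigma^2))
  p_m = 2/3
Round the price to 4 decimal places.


Answer: Price = V(0,0) = 5.9582

Derivation:
dt = T/N = 0.750000; dx = sigma*sqrt(3*dt) = 0.480000
u = exp(dx) = 1.616074; d = 1/u = 0.618783
p_u = 0.171198, p_m = 0.666667, p_d = 0.162135
Discount per step: exp(-r*dt) = 0.958151
Stock lattice S(k, j) with j the centered position index:
  k=0: S(0,+0) = 27.4900
  k=1: S(1,-1) = 17.0104; S(1,+0) = 27.4900; S(1,+1) = 44.4259
  k=2: S(2,-2) = 10.5257; S(2,-1) = 17.0104; S(2,+0) = 27.4900; S(2,+1) = 44.4259; S(2,+2) = 71.7955
Terminal payoffs V(N, j) = max(S_T - K, 0):
  V(2,-2) = 0.000000; V(2,-1) = 0.000000; V(2,+0) = 1.750000; V(2,+1) = 18.685885; V(2,+2) = 46.055536
Backward induction: V(k, j) = exp(-r*dt) * [p_u * V(k+1, j+1) + p_m * V(k+1, j) + p_d * V(k+1, j-1)]
  V(1,-1) = exp(-r*dt) * [p_u*1.750000 + p_m*0.000000 + p_d*0.000000] = 0.287059
  V(1,+0) = exp(-r*dt) * [p_u*18.685885 + p_m*1.750000 + p_d*0.000000] = 4.182953
  V(1,+1) = exp(-r*dt) * [p_u*46.055536 + p_m*18.685885 + p_d*1.750000] = 19.762443
  V(0,+0) = exp(-r*dt) * [p_u*19.762443 + p_m*4.182953 + p_d*0.287059] = 5.958229


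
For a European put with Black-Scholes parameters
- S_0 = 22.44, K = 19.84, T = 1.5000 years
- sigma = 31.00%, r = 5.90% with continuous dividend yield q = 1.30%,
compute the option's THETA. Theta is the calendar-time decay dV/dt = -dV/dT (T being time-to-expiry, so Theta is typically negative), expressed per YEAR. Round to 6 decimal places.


Answer: Theta = -0.538972

Derivation:
d1 = 0.6959184171; d2 = 0.3162475070
phi(d1) = 0.3131447439; exp(-qT) = 0.9806888952; exp(-rT) = 0.9153031107
Theta = -S*exp(-qT)*phi(d1)*sigma/(2*sqrt(T)) + r*K*exp(-rT)*N(-d2) - q*S*exp(-qT)*N(-d1)
N(-d1) = 0.2432399614; N(-d2) = 0.3759073256; sqrt(T) = 1.2247448714
Term 1 = -22.4400 * 0.9806888952 * 0.3131447439 * 0.3100 / (2 * 1.2247448714) = -0.8721381923
Term 2 = 0.0590 * 19.8400 * 0.9153031107 * 0.3759073256 = 0.4027535777
Term 3 = -0.0130 * 22.4400 * 0.9806888952 * 0.2432399614 = -0.0695876849
Theta = -0.8721381923 + (0.4027535777) + (-0.0695876849) = -0.538972


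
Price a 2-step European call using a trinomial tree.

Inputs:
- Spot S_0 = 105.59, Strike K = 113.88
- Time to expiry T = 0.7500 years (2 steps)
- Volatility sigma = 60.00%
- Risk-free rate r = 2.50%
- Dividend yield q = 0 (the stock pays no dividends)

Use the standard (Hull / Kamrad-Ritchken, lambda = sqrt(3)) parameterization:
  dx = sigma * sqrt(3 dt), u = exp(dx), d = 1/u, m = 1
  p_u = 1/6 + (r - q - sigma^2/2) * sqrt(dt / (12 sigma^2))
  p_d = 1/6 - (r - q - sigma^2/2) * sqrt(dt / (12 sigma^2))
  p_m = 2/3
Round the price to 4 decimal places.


dt = T/N = 0.375000; dx = sigma*sqrt(3*dt) = 0.636396
u = exp(dx) = 1.889658; d = 1/u = 0.529196
p_u = 0.120999, p_m = 0.666667, p_d = 0.212334
Discount per step: exp(-r*dt) = 0.990669
Stock lattice S(k, j) with j the centered position index:
  k=0: S(0,+0) = 105.5900
  k=1: S(1,-1) = 55.8778; S(1,+0) = 105.5900; S(1,+1) = 199.5290
  k=2: S(2,-2) = 29.5703; S(2,-1) = 55.8778; S(2,+0) = 105.5900; S(2,+1) = 199.5290; S(2,+2) = 377.0417
Terminal payoffs V(N, j) = max(S_T - K, 0):
  V(2,-2) = 0.000000; V(2,-1) = 0.000000; V(2,+0) = 0.000000; V(2,+1) = 85.649037; V(2,+2) = 263.161732
Backward induction: V(k, j) = exp(-r*dt) * [p_u * V(k+1, j+1) + p_m * V(k+1, j) + p_d * V(k+1, j-1)]
  V(1,-1) = exp(-r*dt) * [p_u*0.000000 + p_m*0.000000 + p_d*0.000000] = 0.000000
  V(1,+0) = exp(-r*dt) * [p_u*85.649037 + p_m*0.000000 + p_d*0.000000] = 10.266774
  V(1,+1) = exp(-r*dt) * [p_u*263.161732 + p_m*85.649037 + p_d*0.000000] = 88.111825
  V(0,+0) = exp(-r*dt) * [p_u*88.111825 + p_m*10.266774 + p_d*0.000000] = 17.342638

Answer: Price = V(0,0) = 17.3426


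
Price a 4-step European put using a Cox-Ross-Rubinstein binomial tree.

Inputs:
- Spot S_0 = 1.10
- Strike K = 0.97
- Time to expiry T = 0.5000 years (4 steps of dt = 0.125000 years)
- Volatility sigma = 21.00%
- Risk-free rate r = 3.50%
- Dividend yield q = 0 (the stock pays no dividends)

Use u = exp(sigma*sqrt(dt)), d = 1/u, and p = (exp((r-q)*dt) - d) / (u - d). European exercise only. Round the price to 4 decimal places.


Answer: Price = V(0,0) = 0.0137

Derivation:
dt = T/N = 0.125000
u = exp(sigma*sqrt(dt)) = 1.077072; d = 1/u = 0.928443
p = (exp((r-q)*dt) - d) / (u - d) = 0.510947
Discount per step: exp(-r*dt) = 0.995635
Stock lattice S(k, i) with i counting down-moves:
  k=0: S(0,0) = 1.1000
  k=1: S(1,0) = 1.1848; S(1,1) = 1.0213
  k=2: S(2,0) = 1.2761; S(2,1) = 1.1000; S(2,2) = 0.9482
  k=3: S(3,0) = 1.3744; S(3,1) = 1.1848; S(3,2) = 1.0213; S(3,3) = 0.8804
  k=4: S(4,0) = 1.4804; S(4,1) = 1.2761; S(4,2) = 1.1000; S(4,3) = 0.9482; S(4,4) = 0.8174
Terminal payoffs V(N, i) = max(K - S_T, 0):
  V(4,0) = 0.000000; V(4,1) = 0.000000; V(4,2) = 0.000000; V(4,3) = 0.021793; V(4,4) = 0.152639
Backward induction: V(k, i) = exp(-r*dt) * [p * V(k+1, i) + (1-p) * V(k+1, i+1)].
  V(3,0) = exp(-r*dt) * [p*0.000000 + (1-p)*0.000000] = 0.000000
  V(3,1) = exp(-r*dt) * [p*0.000000 + (1-p)*0.000000] = 0.000000
  V(3,2) = exp(-r*dt) * [p*0.000000 + (1-p)*0.021793] = 0.010611
  V(3,3) = exp(-r*dt) * [p*0.021793 + (1-p)*0.152639] = 0.085409
  V(2,0) = exp(-r*dt) * [p*0.000000 + (1-p)*0.000000] = 0.000000
  V(2,1) = exp(-r*dt) * [p*0.000000 + (1-p)*0.010611] = 0.005167
  V(2,2) = exp(-r*dt) * [p*0.010611 + (1-p)*0.085409] = 0.046985
  V(1,0) = exp(-r*dt) * [p*0.000000 + (1-p)*0.005167] = 0.002516
  V(1,1) = exp(-r*dt) * [p*0.005167 + (1-p)*0.046985] = 0.025506
  V(0,0) = exp(-r*dt) * [p*0.002516 + (1-p)*0.025506] = 0.013699


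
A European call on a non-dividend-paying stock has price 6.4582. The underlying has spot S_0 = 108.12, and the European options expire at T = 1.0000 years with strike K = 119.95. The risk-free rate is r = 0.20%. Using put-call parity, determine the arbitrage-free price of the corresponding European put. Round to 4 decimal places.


Answer: Put price = 18.0485

Derivation:
Put-call parity: C - P = S_0 * exp(-qT) - K * exp(-rT).
S_0 * exp(-qT) = 108.1200 * 1.00000000 = 108.12000000
K * exp(-rT) = 119.9500 * 0.99800200 = 119.71033974
P = C - S*exp(-qT) + K*exp(-rT)
P = 6.4582 - 108.12000000 + 119.71033974 = 18.0485


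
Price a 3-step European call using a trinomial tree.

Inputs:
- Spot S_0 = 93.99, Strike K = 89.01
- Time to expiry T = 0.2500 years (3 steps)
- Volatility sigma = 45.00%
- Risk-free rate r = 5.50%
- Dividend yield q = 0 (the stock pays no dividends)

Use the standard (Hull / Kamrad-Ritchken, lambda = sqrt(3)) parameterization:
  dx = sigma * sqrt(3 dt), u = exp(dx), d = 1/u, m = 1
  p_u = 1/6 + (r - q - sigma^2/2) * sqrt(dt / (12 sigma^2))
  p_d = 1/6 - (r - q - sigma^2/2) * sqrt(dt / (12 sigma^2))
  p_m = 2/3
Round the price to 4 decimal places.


dt = T/N = 0.083333; dx = sigma*sqrt(3*dt) = 0.225000
u = exp(dx) = 1.252323; d = 1/u = 0.798516
p_u = 0.158102, p_m = 0.666667, p_d = 0.175231
Discount per step: exp(-r*dt) = 0.995427
Stock lattice S(k, j) with j the centered position index:
  k=0: S(0,+0) = 93.9900
  k=1: S(1,-1) = 75.0525; S(1,+0) = 93.9900; S(1,+1) = 117.7058
  k=2: S(2,-2) = 59.9307; S(2,-1) = 75.0525; S(2,+0) = 93.9900; S(2,+1) = 117.7058; S(2,+2) = 147.4057
  k=3: S(3,-3) = 47.8556; S(3,-2) = 59.9307; S(3,-1) = 75.0525; S(3,+0) = 93.9900; S(3,+1) = 117.7058; S(3,+2) = 147.4057; S(3,+3) = 184.5995
Terminal payoffs V(N, j) = max(S_T - K, 0):
  V(3,-3) = 0.000000; V(3,-2) = 0.000000; V(3,-1) = 0.000000; V(3,+0) = 4.980000; V(3,+1) = 28.695812; V(3,+2) = 58.395662; V(3,+3) = 95.589459
Backward induction: V(k, j) = exp(-r*dt) * [p_u * V(k+1, j+1) + p_m * V(k+1, j) + p_d * V(k+1, j-1)]
  V(2,-2) = exp(-r*dt) * [p_u*0.000000 + p_m*0.000000 + p_d*0.000000] = 0.000000
  V(2,-1) = exp(-r*dt) * [p_u*4.980000 + p_m*0.000000 + p_d*0.000000] = 0.783747
  V(2,+0) = exp(-r*dt) * [p_u*28.695812 + p_m*4.980000 + p_d*0.000000] = 7.820933
  V(2,+1) = exp(-r*dt) * [p_u*58.395662 + p_m*28.695812 + p_d*4.980000] = 29.101966
  V(2,+2) = exp(-r*dt) * [p_u*95.589459 + p_m*58.395662 + p_d*28.695812] = 58.801596
  V(1,-1) = exp(-r*dt) * [p_u*7.820933 + p_m*0.783747 + p_d*0.000000] = 1.750958
  V(1,+0) = exp(-r*dt) * [p_u*29.101966 + p_m*7.820933 + p_d*0.783747] = 9.906856
  V(1,+1) = exp(-r*dt) * [p_u*58.801596 + p_m*29.101966 + p_d*7.820933] = 29.930927
  V(0,+0) = exp(-r*dt) * [p_u*29.930927 + p_m*9.906856 + p_d*1.750958] = 11.590285

Answer: Price = V(0,0) = 11.5903


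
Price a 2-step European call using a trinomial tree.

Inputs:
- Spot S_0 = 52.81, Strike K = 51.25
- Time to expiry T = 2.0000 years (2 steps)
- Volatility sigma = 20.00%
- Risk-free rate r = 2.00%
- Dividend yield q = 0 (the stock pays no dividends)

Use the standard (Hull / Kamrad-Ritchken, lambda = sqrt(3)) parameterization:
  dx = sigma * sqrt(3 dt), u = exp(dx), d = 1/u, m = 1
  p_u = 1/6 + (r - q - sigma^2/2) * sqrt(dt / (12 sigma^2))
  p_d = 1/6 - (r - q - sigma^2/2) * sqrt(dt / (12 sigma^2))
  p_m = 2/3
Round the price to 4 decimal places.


Answer: Price = V(0,0) = 7.2004

Derivation:
dt = T/N = 1.000000; dx = sigma*sqrt(3*dt) = 0.346410
u = exp(dx) = 1.413982; d = 1/u = 0.707222
p_u = 0.166667, p_m = 0.666667, p_d = 0.166667
Discount per step: exp(-r*dt) = 0.980199
Stock lattice S(k, j) with j the centered position index:
  k=0: S(0,+0) = 52.8100
  k=1: S(1,-1) = 37.3484; S(1,+0) = 52.8100; S(1,+1) = 74.6724
  k=2: S(2,-2) = 26.4136; S(2,-1) = 37.3484; S(2,+0) = 52.8100; S(2,+1) = 74.6724; S(2,+2) = 105.5855
Terminal payoffs V(N, j) = max(S_T - K, 0):
  V(2,-2) = 0.000000; V(2,-1) = 0.000000; V(2,+0) = 1.560000; V(2,+1) = 23.422414; V(2,+2) = 54.335483
Backward induction: V(k, j) = exp(-r*dt) * [p_u * V(k+1, j+1) + p_m * V(k+1, j) + p_d * V(k+1, j-1)]
  V(1,-1) = exp(-r*dt) * [p_u*1.560000 + p_m*0.000000 + p_d*0.000000] = 0.254852
  V(1,+0) = exp(-r*dt) * [p_u*23.422414 + p_m*1.560000 + p_d*0.000000] = 4.845843
  V(1,+1) = exp(-r*dt) * [p_u*54.335483 + p_m*23.422414 + p_d*1.560000] = 24.437192
  V(0,+0) = exp(-r*dt) * [p_u*24.437192 + p_m*4.845843 + p_d*0.254852] = 7.200444


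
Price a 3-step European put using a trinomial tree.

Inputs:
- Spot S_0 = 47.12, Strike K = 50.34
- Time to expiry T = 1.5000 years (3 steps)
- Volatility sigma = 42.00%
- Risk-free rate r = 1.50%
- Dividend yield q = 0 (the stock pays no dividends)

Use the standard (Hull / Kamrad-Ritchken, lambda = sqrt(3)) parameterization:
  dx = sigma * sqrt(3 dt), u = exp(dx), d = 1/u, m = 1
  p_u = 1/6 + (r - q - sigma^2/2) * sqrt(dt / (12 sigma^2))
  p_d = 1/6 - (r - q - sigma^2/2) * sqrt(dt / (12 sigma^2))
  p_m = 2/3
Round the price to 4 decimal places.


Answer: Price = V(0,0) = 10.4653

Derivation:
dt = T/N = 0.500000; dx = sigma*sqrt(3*dt) = 0.514393
u = exp(dx) = 1.672623; d = 1/u = 0.597863
p_u = 0.131091, p_m = 0.666667, p_d = 0.202243
Discount per step: exp(-r*dt) = 0.992528
Stock lattice S(k, j) with j the centered position index:
  k=0: S(0,+0) = 47.1200
  k=1: S(1,-1) = 28.1713; S(1,+0) = 47.1200; S(1,+1) = 78.8140
  k=2: S(2,-2) = 16.8426; S(2,-1) = 28.1713; S(2,+0) = 47.1200; S(2,+1) = 78.8140; S(2,+2) = 131.8260
  k=3: S(3,-3) = 10.0696; S(3,-2) = 16.8426; S(3,-1) = 28.1713; S(3,+0) = 47.1200; S(3,+1) = 78.8140; S(3,+2) = 131.8260; S(3,+3) = 220.4952
Terminal payoffs V(N, j) = max(K - S_T, 0):
  V(3,-3) = 40.270420; V(3,-2) = 33.497392; V(3,-1) = 22.168673; V(3,+0) = 3.220000; V(3,+1) = 0.000000; V(3,+2) = 0.000000; V(3,+3) = 0.000000
Backward induction: V(k, j) = exp(-r*dt) * [p_u * V(k+1, j+1) + p_m * V(k+1, j) + p_d * V(k+1, j-1)]
  V(2,-2) = exp(-r*dt) * [p_u*22.168673 + p_m*33.497392 + p_d*40.270420] = 33.132668
  V(2,-1) = exp(-r*dt) * [p_u*3.220000 + p_m*22.168673 + p_d*33.497392] = 21.811625
  V(2,+0) = exp(-r*dt) * [p_u*0.000000 + p_m*3.220000 + p_d*22.168673] = 6.580577
  V(2,+1) = exp(-r*dt) * [p_u*0.000000 + p_m*0.000000 + p_d*3.220000] = 0.646355
  V(2,+2) = exp(-r*dt) * [p_u*0.000000 + p_m*0.000000 + p_d*0.000000] = 0.000000
  V(1,-1) = exp(-r*dt) * [p_u*6.580577 + p_m*21.811625 + p_d*33.132668] = 21.939408
  V(1,+0) = exp(-r*dt) * [p_u*0.646355 + p_m*6.580577 + p_d*21.811625] = 8.816648
  V(1,+1) = exp(-r*dt) * [p_u*0.000000 + p_m*0.646355 + p_d*6.580577] = 1.748612
  V(0,+0) = exp(-r*dt) * [p_u*1.748612 + p_m*8.816648 + p_d*21.939408] = 10.465290


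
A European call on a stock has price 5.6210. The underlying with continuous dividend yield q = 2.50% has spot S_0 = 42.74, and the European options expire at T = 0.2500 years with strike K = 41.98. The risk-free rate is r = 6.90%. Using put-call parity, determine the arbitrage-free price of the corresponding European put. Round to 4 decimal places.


Answer: Put price = 4.4093

Derivation:
Put-call parity: C - P = S_0 * exp(-qT) - K * exp(-rT).
S_0 * exp(-qT) = 42.7400 * 0.99376949 = 42.47370803
K * exp(-rT) = 41.9800 * 0.98289793 = 41.26205508
P = C - S*exp(-qT) + K*exp(-rT)
P = 5.6210 - 42.47370803 + 41.26205508 = 4.4093


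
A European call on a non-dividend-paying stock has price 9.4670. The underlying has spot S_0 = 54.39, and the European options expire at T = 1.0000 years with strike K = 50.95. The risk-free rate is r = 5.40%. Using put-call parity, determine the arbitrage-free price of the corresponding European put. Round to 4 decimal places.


Put-call parity: C - P = S_0 * exp(-qT) - K * exp(-rT).
S_0 * exp(-qT) = 54.3900 * 1.00000000 = 54.39000000
K * exp(-rT) = 50.9500 * 0.94743211 = 48.27166583
P = C - S*exp(-qT) + K*exp(-rT)
P = 9.4670 - 54.39000000 + 48.27166583 = 3.3487

Answer: Put price = 3.3487


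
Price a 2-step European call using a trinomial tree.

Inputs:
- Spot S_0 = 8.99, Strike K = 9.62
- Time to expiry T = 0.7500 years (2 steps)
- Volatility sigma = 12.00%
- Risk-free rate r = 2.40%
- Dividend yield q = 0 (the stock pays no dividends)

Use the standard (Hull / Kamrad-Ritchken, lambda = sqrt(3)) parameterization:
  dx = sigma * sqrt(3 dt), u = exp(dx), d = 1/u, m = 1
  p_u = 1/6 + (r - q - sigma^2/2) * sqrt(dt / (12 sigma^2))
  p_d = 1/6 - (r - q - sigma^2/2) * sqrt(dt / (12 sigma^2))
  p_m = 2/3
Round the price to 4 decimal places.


dt = T/N = 0.375000; dx = sigma*sqrt(3*dt) = 0.127279
u = exp(dx) = 1.135734; d = 1/u = 0.880488
p_u = 0.191415, p_m = 0.666667, p_d = 0.141918
Discount per step: exp(-r*dt) = 0.991040
Stock lattice S(k, j) with j the centered position index:
  k=0: S(0,+0) = 8.9900
  k=1: S(1,-1) = 7.9156; S(1,+0) = 8.9900; S(1,+1) = 10.2102
  k=2: S(2,-2) = 6.9696; S(2,-1) = 7.9156; S(2,+0) = 8.9900; S(2,+1) = 10.2102; S(2,+2) = 11.5961
Terminal payoffs V(N, j) = max(S_T - K, 0):
  V(2,-2) = 0.000000; V(2,-1) = 0.000000; V(2,+0) = 0.000000; V(2,+1) = 0.590250; V(2,+2) = 1.976128
Backward induction: V(k, j) = exp(-r*dt) * [p_u * V(k+1, j+1) + p_m * V(k+1, j) + p_d * V(k+1, j-1)]
  V(1,-1) = exp(-r*dt) * [p_u*0.000000 + p_m*0.000000 + p_d*0.000000] = 0.000000
  V(1,+0) = exp(-r*dt) * [p_u*0.590250 + p_m*0.000000 + p_d*0.000000] = 0.111971
  V(1,+1) = exp(-r*dt) * [p_u*1.976128 + p_m*0.590250 + p_d*0.000000] = 0.764846
  V(0,+0) = exp(-r*dt) * [p_u*0.764846 + p_m*0.111971 + p_d*0.000000] = 0.219070

Answer: Price = V(0,0) = 0.2191


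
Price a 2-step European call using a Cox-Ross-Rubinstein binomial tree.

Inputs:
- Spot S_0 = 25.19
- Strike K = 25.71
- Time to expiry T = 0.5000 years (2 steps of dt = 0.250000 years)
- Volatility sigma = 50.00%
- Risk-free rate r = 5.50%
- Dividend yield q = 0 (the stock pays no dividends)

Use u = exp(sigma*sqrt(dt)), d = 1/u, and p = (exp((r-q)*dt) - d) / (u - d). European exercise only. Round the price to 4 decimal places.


dt = T/N = 0.250000
u = exp(sigma*sqrt(dt)) = 1.284025; d = 1/u = 0.778801
p = (exp((r-q)*dt) - d) / (u - d) = 0.465227
Discount per step: exp(-r*dt) = 0.986344
Stock lattice S(k, i) with i counting down-moves:
  k=0: S(0,0) = 25.1900
  k=1: S(1,0) = 32.3446; S(1,1) = 19.6180
  k=2: S(2,0) = 41.5313; S(2,1) = 25.1900; S(2,2) = 15.2785
Terminal payoffs V(N, i) = max(S_T - K, 0):
  V(2,0) = 15.821289; V(2,1) = 0.000000; V(2,2) = 0.000000
Backward induction: V(k, i) = exp(-r*dt) * [p * V(k+1, i) + (1-p) * V(k+1, i+1)].
  V(1,0) = exp(-r*dt) * [p*15.821289 + (1-p)*0.000000] = 7.259978
  V(1,1) = exp(-r*dt) * [p*0.000000 + (1-p)*0.000000] = 0.000000
  V(0,0) = exp(-r*dt) * [p*7.259978 + (1-p)*0.000000] = 3.331415

Answer: Price = V(0,0) = 3.3314


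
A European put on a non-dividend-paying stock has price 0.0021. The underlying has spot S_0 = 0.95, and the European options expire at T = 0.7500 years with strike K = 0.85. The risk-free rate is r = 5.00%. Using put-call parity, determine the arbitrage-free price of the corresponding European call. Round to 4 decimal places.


Put-call parity: C - P = S_0 * exp(-qT) - K * exp(-rT).
S_0 * exp(-qT) = 0.9500 * 1.00000000 = 0.95000000
K * exp(-rT) = 0.8500 * 0.96319442 = 0.81871526
C = P + S*exp(-qT) - K*exp(-rT)
C = 0.0021 + 0.95000000 - 0.81871526 = 0.1334

Answer: Call price = 0.1334


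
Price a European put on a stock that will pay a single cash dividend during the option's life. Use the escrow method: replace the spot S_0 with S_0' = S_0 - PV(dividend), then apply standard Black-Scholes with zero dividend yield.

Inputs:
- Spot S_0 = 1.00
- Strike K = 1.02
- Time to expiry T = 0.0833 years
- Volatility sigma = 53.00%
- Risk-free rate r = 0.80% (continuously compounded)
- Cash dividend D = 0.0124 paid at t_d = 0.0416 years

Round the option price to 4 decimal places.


PV(D) = D * exp(-r * t_d) = 0.0124 * 0.99966726 = 0.01239587
S_0' = S_0 - PV(D) = 1.0000 - 0.01239587 = 0.98760413
d1 = (ln(S_0'/K) + (r + sigma^2/2)*T) / (sigma*sqrt(T)) = -0.13015917
d2 = d1 - sigma*sqrt(T) = -0.28312639
exp(-rT) = 0.99933382
N(-d1) = 0.55177975; N(-d2) = 0.61146002
P = K * exp(-rT) * N(-d2) - S_0' * N(-d1) = 1.0200 * 0.99933382 * 0.61146002 - 0.98760413 * 0.55177975 = 0.0783

Answer: Price = 0.0783


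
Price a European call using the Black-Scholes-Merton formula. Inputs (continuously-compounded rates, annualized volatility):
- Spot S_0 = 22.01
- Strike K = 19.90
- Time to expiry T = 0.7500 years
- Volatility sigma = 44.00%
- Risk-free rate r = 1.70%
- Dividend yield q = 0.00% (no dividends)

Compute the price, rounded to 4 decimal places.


Answer: Price = 4.4652

Derivation:
d1 = (ln(S/K) + (r - q + 0.5*sigma^2) * T) / (sigma * sqrt(T)) = 0.48845713
d2 = d1 - sigma * sqrt(T) = 0.10740595
exp(-rT) = 0.98733094; exp(-qT) = 1.00000000
C = S_0 * exp(-qT) * N(d1) - K * exp(-rT) * N(d2)
N(d1) = 0.68738696; N(d2) = 0.54276653
C = 22.0100 * 1.00000000 * 0.68738696 - 19.9000 * 0.98733094 * 0.54276653 = 4.4652


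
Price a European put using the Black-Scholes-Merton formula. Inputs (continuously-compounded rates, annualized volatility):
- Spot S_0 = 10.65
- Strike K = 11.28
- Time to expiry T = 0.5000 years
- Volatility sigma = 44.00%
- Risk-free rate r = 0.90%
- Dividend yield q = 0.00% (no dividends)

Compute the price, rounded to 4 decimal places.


Answer: Price = 1.6615

Derivation:
d1 = (ln(S/K) + (r - q + 0.5*sigma^2) * T) / (sigma * sqrt(T)) = -0.01469289
d2 = d1 - sigma * sqrt(T) = -0.32581987
exp(-rT) = 0.99551011; exp(-qT) = 1.00000000
P = K * exp(-rT) * N(-d2) - S_0 * exp(-qT) * N(-d1)
N(-d1) = 0.50586140; N(-d2) = 0.62771968
P = 11.2800 * 0.99551011 * 0.62771968 - 10.6500 * 1.00000000 * 0.50586140 = 1.6615


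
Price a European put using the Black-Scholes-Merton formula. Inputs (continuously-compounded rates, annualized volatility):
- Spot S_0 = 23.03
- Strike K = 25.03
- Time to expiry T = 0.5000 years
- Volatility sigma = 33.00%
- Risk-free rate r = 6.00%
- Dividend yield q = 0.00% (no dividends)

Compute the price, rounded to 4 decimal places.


d1 = (ln(S/K) + (r - q + 0.5*sigma^2) * T) / (sigma * sqrt(T)) = -0.11164741
d2 = d1 - sigma * sqrt(T) = -0.34499265
exp(-rT) = 0.97044553; exp(-qT) = 1.00000000
P = K * exp(-rT) * N(-d2) - S_0 * exp(-qT) * N(-d1)
N(-d1) = 0.54444851; N(-d2) = 0.63495005
P = 25.0300 * 0.97044553 * 0.63495005 - 23.0300 * 1.00000000 * 0.54444851 = 2.8844

Answer: Price = 2.8844


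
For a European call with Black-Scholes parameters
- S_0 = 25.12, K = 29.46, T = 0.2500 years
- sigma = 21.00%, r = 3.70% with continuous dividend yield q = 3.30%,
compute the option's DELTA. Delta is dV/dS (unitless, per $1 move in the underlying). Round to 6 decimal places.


d1 = -1.4557768518; d2 = -1.5607768518
phi(d1) = 0.1382652062; exp(-qT) = 0.9917839379; exp(-rT) = 0.9907926496
N(d1) = 0.0727271584
Delta = exp(-qT) * N(d1) = 0.9917839379 * 0.0727271584 = 0.072130

Answer: Delta = 0.072130


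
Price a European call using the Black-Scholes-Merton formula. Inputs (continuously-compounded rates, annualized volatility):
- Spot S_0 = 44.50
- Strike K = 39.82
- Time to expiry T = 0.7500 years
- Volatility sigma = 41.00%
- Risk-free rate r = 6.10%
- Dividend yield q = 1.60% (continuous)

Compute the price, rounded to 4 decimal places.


Answer: Price = 9.2113

Derivation:
d1 = (ln(S/K) + (r - q + 0.5*sigma^2) * T) / (sigma * sqrt(T)) = 0.58553848
d2 = d1 - sigma * sqrt(T) = 0.23046806
exp(-rT) = 0.95528075; exp(-qT) = 0.98807171
C = S_0 * exp(-qT) * N(d1) - K * exp(-rT) * N(d2)
N(d1) = 0.72090715; N(d2) = 0.59113596
C = 44.5000 * 0.98807171 * 0.72090715 - 39.8200 * 0.95528075 * 0.59113596 = 9.2113


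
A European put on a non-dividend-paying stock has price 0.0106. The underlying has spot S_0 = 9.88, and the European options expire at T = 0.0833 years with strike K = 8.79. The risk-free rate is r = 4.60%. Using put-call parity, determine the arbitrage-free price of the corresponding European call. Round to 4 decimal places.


Answer: Call price = 1.1342

Derivation:
Put-call parity: C - P = S_0 * exp(-qT) - K * exp(-rT).
S_0 * exp(-qT) = 9.8800 * 1.00000000 = 9.88000000
K * exp(-rT) = 8.7900 * 0.99617553 = 8.75638293
C = P + S*exp(-qT) - K*exp(-rT)
C = 0.0106 + 9.88000000 - 8.75638293 = 1.1342


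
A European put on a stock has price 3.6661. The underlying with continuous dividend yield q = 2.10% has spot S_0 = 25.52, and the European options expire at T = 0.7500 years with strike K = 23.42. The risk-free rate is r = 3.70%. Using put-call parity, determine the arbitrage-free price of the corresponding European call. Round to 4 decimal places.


Put-call parity: C - P = S_0 * exp(-qT) - K * exp(-rT).
S_0 * exp(-qT) = 25.5200 * 0.98437338 = 25.12120873
K * exp(-rT) = 23.4200 * 0.97263149 = 22.77902960
C = P + S*exp(-qT) - K*exp(-rT)
C = 3.6661 + 25.12120873 - 22.77902960 = 6.0083

Answer: Call price = 6.0083


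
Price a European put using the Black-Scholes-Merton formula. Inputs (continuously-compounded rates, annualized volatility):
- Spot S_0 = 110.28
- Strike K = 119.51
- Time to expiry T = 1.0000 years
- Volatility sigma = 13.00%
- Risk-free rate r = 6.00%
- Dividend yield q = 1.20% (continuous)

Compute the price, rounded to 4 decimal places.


Answer: Price = 7.7098

Derivation:
d1 = (ln(S/K) + (r - q + 0.5*sigma^2) * T) / (sigma * sqrt(T)) = -0.18405741
d2 = d1 - sigma * sqrt(T) = -0.31405741
exp(-rT) = 0.94176453; exp(-qT) = 0.98807171
P = K * exp(-rT) * N(-d2) - S_0 * exp(-qT) * N(-d1)
N(-d1) = 0.57301579; N(-d2) = 0.62326128
P = 119.5100 * 0.94176453 * 0.62326128 - 110.2800 * 0.98807171 * 0.57301579 = 7.7098


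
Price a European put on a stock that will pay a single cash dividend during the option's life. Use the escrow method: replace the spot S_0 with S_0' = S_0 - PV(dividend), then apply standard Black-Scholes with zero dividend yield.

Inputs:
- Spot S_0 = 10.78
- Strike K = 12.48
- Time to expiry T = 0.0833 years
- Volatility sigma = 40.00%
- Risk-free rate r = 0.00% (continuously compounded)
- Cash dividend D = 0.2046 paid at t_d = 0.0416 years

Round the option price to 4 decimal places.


Answer: Price = 1.9496

Derivation:
PV(D) = D * exp(-r * t_d) = 0.2046 * 1.00000000 = 0.20460000
S_0' = S_0 - PV(D) = 10.7800 - 0.20460000 = 10.57540000
d1 = (ln(S_0'/K) + (r + sigma^2/2)*T) / (sigma*sqrt(T)) = -1.37667390
d2 = d1 - sigma*sqrt(T) = -1.49212086
exp(-rT) = 1.00000000
N(-d1) = 0.91569345; N(-d2) = 0.93216627
P = K * exp(-rT) * N(-d2) - S_0' * N(-d1) = 12.4800 * 1.00000000 * 0.93216627 - 10.57540000 * 0.91569345 = 1.9496
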